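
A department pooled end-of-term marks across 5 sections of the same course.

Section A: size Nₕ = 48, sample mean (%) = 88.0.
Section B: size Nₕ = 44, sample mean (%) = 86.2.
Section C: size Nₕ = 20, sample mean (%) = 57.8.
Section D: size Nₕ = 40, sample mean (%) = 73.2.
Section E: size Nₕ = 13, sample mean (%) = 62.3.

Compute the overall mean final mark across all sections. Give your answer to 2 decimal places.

78.25

x̄_st = (Σ Nₕx̄ₕ) / (Σ Nₕ) = (48·88.0 + 44·86.2 + 20·57.8 + 40·73.2 + 13·62.3) / 165
= 12910.7 / 165 = 78.2467... → 78.25.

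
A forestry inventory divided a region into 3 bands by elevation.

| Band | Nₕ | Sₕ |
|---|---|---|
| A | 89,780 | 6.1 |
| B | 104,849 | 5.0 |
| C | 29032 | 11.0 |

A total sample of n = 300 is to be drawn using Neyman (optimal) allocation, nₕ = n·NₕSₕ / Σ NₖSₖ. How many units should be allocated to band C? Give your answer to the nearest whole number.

Σ NₕSₕ = 89780·6.1 + 104849·5.0 + 29032·11.0 = 1391255.
Share for C: 319352/1391255 = 0.22954.
n_C = 300 × 0.22954 = 68.863... → 69.

69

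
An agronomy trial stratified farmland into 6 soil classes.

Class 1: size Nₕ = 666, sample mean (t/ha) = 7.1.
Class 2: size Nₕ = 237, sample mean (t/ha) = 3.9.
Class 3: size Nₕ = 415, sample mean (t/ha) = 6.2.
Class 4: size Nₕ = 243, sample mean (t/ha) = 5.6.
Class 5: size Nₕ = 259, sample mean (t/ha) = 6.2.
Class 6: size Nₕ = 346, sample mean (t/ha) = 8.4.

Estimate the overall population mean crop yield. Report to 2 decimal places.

N = 666 + 237 + 415 + 243 + 259 + 346 = 2166.
Weight each subgroup mean by Nₕ/N and sum.
Σ Nₕx̄ₕ = 666·7.1 + 237·3.9 + 415·6.2 + 243·5.6 + 259·6.2 + 346·8.4 = 4728.6 + 924.3 + 2573 + 1360.8 + 1605.8 + 2906.4 = 14098.9.
Divide by N: 14098.9 / 2166 = 6.5092... → 6.51.

6.51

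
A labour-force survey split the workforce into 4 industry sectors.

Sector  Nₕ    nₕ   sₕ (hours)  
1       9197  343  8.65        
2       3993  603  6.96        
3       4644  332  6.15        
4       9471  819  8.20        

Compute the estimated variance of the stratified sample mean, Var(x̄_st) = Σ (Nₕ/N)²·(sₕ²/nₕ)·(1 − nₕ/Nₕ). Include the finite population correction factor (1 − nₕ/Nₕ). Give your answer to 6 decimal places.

0.037367

N = 27305; Wₕ = Nₕ/N.
sector 1: (9197/27305)²·8.65²/343·(1 − 343/9197) = 0.023825358
sector 2: (3993/27305)²·6.96²/603·(1 − 603/3993) = 0.001458532
sector 3: (4644/27305)²·6.15²/332·(1 − 332/4644) = 0.003059840
sector 4: (9471/27305)²·8.20²/819·(1 − 819/9471) = 0.009023433
Sum = 0.037367163 → 0.037367.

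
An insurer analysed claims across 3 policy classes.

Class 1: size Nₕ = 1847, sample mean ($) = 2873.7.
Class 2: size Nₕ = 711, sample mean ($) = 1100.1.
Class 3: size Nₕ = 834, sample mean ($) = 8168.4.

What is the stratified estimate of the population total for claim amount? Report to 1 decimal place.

1: 1847·2873.7 = 5307723.9
2: 711·1100.1 = 782171.1
3: 834·8168.4 = 6812445.6
τ̂ = Σ Nₕx̄ₕ = 12902340.6.

12902340.6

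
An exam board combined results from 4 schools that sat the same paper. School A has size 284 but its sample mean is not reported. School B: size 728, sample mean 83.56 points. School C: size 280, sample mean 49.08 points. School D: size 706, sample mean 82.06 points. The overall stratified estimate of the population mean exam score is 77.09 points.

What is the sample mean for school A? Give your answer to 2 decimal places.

75.77

Σ Nₕx̄ₕ = N·μ, so 284·x̄_A = 1998·77.09 − (728·83.56 + 280·49.08 + 706·82.06).
= 154025.82 − 132508.44 = 21517.38.
x̄_A = 21517.38 / 284 = 75.7654... → 75.77.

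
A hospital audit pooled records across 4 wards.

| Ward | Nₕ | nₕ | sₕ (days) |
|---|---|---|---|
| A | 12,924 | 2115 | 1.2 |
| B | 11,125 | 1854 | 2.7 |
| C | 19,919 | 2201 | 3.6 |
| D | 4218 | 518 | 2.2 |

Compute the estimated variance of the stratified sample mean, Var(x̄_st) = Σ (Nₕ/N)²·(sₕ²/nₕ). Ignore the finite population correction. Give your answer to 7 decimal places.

0.0013364

N = 48186; Wₕ = Nₕ/N.
ward A: (12924/48186)²·1.2²/2115 = 0.0000489784
ward B: (11125/48186)²·2.7²/1854 = 0.0002095927
ward C: (19919/48186)²·3.6²/2201 = 0.0010061860
ward D: (4218/48186)²·2.2²/518 = 0.0000715957
Sum = 0.0013363527 → 0.0013364.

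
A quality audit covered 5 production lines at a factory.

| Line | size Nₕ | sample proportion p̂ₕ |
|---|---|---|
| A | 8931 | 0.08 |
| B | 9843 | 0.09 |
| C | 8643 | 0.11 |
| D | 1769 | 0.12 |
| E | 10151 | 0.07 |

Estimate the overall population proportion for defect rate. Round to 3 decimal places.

Wₕ = Nₕ/N with N = 39337: 0.2270, 0.2502, 0.2197, 0.0450, 0.2581.
p̂_st = 0.2270·0.08 + 0.2502·0.09 + 0.2197·0.11 + 0.0450·0.12 + 0.2581·0.07 ≈ 0.08831... → 0.088.

0.088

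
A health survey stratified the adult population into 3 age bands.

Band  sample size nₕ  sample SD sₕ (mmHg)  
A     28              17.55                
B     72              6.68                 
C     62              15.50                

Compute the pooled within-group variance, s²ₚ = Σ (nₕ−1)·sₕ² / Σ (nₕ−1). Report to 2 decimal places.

164.40

Degrees of freedom: 27 + 71 + 61 = 159.
Σ(nₕ−1)sₕ² = 27·308.0025 + 71·44.6224 + 61·240.25 = 26139.5079.
s²ₚ = 26139.5079 / 159 = 164.3994... → 164.40.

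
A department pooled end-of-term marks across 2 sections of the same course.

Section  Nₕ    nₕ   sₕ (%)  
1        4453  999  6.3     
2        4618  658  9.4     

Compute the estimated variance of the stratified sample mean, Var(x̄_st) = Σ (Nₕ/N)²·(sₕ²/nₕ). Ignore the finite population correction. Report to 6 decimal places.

0.044378

N = 9071; Wₕ = Nₕ/N.
section 1: (4453/9071)²·6.3²/999 = 0.009574380
section 2: (4618/9071)²·9.4²/658 = 0.034803854
Sum = 0.044378234 → 0.044378.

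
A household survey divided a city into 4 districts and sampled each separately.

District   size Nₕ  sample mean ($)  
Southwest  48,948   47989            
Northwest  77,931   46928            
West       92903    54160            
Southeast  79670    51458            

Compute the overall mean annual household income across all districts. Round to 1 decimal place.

N = 48948 + 77931 + 92903 + 79670 = 299452.
Overall mean = Σ (Nₕ/N)·x̄ₕ — weight by population share, not a simple average.
Σ Nₕx̄ₕ = 48948·47989 + 77931·46928 + 92903·54160 + 79670·51458 = 2348965572 + 3657145968 + 5031626480 + 4099658860 = 15137396880.
Divide by N: 15137396880 / 299452 = 50550.328... → 50550.3.

50550.3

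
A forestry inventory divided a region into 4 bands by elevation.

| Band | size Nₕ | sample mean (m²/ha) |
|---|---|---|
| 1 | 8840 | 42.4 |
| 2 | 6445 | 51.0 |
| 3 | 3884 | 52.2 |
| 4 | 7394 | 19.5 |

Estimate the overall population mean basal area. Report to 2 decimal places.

x̄_st = (Σ Nₕx̄ₕ) / (Σ Nₕ) = (8840·42.4 + 6445·51.0 + 3884·52.2 + 7394·19.5) / 26563
= 1050438.8 / 26563 = 39.5452... → 39.55.

39.55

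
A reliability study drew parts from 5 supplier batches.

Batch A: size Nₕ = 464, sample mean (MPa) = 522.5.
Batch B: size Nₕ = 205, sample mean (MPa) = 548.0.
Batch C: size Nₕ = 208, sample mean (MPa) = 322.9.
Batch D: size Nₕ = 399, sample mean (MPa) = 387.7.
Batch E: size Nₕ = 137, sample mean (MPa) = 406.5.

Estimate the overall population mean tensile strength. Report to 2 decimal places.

N = 464 + 205 + 208 + 399 + 137 = 1413.
Weight each subgroup mean by Nₕ/N and sum.
Σ Nₕx̄ₕ = 464·522.5 + 205·548.0 + 208·322.9 + 399·387.7 + 137·406.5 = 242440 + 112340 + 67163.2 + 154692.3 + 55690.5 = 632326.
Divide by N: 632326 / 1413 = 447.5060... → 447.51.

447.51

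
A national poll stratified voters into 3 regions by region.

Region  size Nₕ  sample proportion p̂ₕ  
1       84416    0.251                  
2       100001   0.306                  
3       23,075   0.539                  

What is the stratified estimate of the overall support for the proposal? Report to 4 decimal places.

0.3095

N = 84416 + 100001 + 23075 = 207492.
Overall proportion = Σ (Nₕ/N)·p̂ₕ.
Σ Nₕp̂ₕ = 21188.416 + 30600.306 + 12437.425 = 64226.147.
64226.147 / 207492 = 0.309536... → 0.3095.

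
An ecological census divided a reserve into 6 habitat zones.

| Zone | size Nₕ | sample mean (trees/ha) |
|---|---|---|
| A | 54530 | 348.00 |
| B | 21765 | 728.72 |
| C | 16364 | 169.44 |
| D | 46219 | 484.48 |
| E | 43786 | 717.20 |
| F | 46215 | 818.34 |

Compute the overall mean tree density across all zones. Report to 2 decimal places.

x̄_st = (Σ Nₕx̄ₕ) / (Σ Nₕ) = (54530·348.00 + 21765·728.72 + 16364·169.44 + 46219·484.48 + 43786·717.20 + 46215·818.34) / 228879
= 129224830.38 / 228879 = 564.5989... → 564.60.

564.60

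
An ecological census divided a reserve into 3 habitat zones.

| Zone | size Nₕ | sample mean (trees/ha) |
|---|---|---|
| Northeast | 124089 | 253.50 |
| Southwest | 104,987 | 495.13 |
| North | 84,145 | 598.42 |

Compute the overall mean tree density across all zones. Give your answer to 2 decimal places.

427.15

N = 124089 + 104987 + 84145 = 313221.
Overall mean = Σ (Nₕ/N)·x̄ₕ — weight by population share, not a simple average.
Σ Nₕx̄ₕ = 124089·253.50 + 104987·495.13 + 84145·598.42 = 31456561.5 + 51982213.31 + 50354050.9 = 133792825.71.
Divide by N: 133792825.71 / 313221 = 427.1515... → 427.15.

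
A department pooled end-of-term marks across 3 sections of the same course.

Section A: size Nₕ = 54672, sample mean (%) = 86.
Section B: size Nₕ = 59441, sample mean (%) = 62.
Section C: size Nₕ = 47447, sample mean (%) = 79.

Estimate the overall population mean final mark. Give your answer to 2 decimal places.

N = 54672 + 59441 + 47447 = 161560.
Weight each subgroup mean by Nₕ/N and sum.
Σ Nₕx̄ₕ = 54672·86 + 59441·62 + 47447·79 = 4701792 + 3685342 + 3748313 = 12135447.
Divide by N: 12135447 / 161560 = 75.1142... → 75.11.

75.11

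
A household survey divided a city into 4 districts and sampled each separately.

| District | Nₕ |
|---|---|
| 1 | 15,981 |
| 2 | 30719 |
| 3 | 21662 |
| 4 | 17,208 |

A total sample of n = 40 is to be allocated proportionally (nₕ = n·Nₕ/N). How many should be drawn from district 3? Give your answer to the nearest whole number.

10

N = 15981 + 30719 + 21662 + 17208 = 85570.
n_3 = 40·21662/85570 = 10.126... → 10.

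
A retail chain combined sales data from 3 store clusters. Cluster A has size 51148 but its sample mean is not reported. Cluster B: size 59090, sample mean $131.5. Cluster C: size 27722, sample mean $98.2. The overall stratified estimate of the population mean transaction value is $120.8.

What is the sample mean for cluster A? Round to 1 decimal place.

Σ Nₕx̄ₕ = N·μ, so 51148·x̄_A = 137960·120.8 − (59090·131.5 + 27722·98.2).
= 16665568 − 10492635.4 = 6172932.6.
x̄_A = 6172932.6 / 51148 = 120.688... → 120.7.

120.7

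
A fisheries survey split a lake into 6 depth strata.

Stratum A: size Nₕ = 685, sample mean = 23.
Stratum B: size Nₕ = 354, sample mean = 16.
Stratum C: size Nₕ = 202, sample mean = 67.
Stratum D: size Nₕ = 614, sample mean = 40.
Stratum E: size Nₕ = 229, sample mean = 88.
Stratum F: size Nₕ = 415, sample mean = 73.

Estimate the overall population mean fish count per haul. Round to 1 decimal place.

N = 685 + 354 + 202 + 614 + 229 + 415 = 2499.
The stratified mean weights each stratum mean by its population share Nₕ/N.
Σ Nₕx̄ₕ = 685·23 + 354·16 + 202·67 + 614·40 + 229·88 + 415·73 = 15755 + 5664 + 13534 + 24560 + 20152 + 30295 = 109960.
Divide by N: 109960 / 2499 = 44.002... → 44.0.

44.0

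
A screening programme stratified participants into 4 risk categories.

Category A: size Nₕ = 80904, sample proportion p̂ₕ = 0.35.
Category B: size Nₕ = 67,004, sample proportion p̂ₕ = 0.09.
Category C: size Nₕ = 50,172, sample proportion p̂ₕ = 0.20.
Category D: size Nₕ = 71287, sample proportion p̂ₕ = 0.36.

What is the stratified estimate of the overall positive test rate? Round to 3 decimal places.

N = 80904 + 67004 + 50172 + 71287 = 269367.
Overall proportion = Σ (Nₕ/N)·p̂ₕ.
Σ Nₕp̂ₕ = 28316.4 + 6030.36 + 10034.4 + 25663.32 = 70044.48.
70044.48 / 269367 = 0.26003... → 0.260.

0.260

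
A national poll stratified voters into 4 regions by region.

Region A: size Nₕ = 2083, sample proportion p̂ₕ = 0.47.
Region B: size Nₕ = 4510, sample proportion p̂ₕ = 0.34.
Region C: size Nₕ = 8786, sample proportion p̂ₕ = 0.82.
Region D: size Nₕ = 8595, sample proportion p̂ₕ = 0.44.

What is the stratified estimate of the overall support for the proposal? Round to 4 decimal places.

0.5631

Wₕ = Nₕ/N with N = 23974: 0.0869, 0.1881, 0.3665, 0.3585.
p̂_st = 0.0869·0.47 + 0.1881·0.34 + 0.3665·0.82 + 0.3585·0.44 ≈ 0.563057... → 0.5631.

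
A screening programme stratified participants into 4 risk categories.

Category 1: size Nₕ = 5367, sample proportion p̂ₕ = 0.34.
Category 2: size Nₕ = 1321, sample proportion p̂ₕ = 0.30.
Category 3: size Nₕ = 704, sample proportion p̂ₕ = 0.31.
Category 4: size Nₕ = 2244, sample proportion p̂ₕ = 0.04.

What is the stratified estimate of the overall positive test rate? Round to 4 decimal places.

Wₕ = Nₕ/N with N = 9636: 0.5570, 0.1371, 0.0731, 0.2329.
p̂_st = 0.5570·0.34 + 0.1371·0.30 + 0.0731·0.31 + 0.2329·0.04 ≈ 0.262462... → 0.2625.

0.2625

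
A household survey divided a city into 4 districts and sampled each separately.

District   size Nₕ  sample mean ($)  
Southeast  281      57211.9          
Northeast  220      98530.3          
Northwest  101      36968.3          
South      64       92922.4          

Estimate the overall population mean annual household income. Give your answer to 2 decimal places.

71222.28

N = 666; weights Wₕ = Nₕ/N = (0.4219, 0.3303, 0.1517, 0.0961).
x̄_st = Σ Wₕ·x̄ₕ = 0.4219·57211.9 + 0.3303·98530.3 + 0.1517·36968.3 + 0.0961·92922.4 ≈ 71222.2850...
→ 71222.28.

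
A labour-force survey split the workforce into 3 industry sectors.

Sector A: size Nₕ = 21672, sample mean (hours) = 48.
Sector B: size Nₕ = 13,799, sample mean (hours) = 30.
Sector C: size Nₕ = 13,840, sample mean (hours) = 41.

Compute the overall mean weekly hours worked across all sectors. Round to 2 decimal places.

41.00

N = 49311; weights Wₕ = Nₕ/N = (0.4395, 0.2798, 0.2807).
x̄_st = Σ Wₕ·x̄ₕ = 0.4395·48 + 0.2798·30 + 0.2807·41 ≈ 40.9983...
→ 41.00.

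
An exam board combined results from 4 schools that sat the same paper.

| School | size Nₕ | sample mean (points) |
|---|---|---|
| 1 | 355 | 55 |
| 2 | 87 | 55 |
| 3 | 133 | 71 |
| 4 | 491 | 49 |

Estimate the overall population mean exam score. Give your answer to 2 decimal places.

54.23

N = 355 + 87 + 133 + 491 = 1066.
The stratified mean weights each stratum mean by its population share Nₕ/N.
Σ Nₕx̄ₕ = 355·55 + 87·55 + 133·71 + 491·49 = 19525 + 4785 + 9443 + 24059 = 57812.
Divide by N: 57812 / 1066 = 54.2326... → 54.23.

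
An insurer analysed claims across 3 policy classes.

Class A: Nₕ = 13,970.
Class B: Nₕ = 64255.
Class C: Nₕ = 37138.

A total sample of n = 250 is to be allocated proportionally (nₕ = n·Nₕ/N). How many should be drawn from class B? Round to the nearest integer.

N = 13970 + 64255 + 37138 = 115363.
n_B = 250·64255/115363 = 139.245... → 139.

139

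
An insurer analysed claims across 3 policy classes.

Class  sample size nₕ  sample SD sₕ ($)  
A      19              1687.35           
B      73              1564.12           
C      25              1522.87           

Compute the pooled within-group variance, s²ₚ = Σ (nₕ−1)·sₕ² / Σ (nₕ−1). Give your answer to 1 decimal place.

2482928.4

A: (19−1)·1687.35² = 18·2847150.0225 = 51248700.405
B: (73−1)·1564.12² = 72·2446471.3744 = 176145938.9568
C: (25−1)·1522.87² = 24·2319133.0369 = 55659192.8856
Numerator = 283053832.2474; denominator = Σ(nₕ−1) = 114.
s²ₚ = 283053832.2474/114 = 2482928.353... → 2482928.4.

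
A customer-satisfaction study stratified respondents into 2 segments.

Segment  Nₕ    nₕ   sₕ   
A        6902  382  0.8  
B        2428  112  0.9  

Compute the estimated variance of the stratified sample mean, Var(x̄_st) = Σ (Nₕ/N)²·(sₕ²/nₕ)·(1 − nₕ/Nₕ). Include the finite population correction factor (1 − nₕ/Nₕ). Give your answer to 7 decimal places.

N = 9330; Wₕ = Nₕ/N.
segment A: (6902/9330)²·0.8²/382·(1 − 382/6902) = 0.0008661156
segment B: (2428/9330)²·0.9²/112·(1 − 112/2428) = 0.0004671872
Sum = 0.0013333028 → 0.0013333.

0.0013333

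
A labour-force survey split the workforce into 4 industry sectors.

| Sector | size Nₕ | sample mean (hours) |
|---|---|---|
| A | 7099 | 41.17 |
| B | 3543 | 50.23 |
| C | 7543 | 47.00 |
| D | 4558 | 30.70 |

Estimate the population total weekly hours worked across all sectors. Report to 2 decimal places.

964682.32

A: 7099·41.17 = 292265.83
B: 3543·50.23 = 177964.89
C: 7543·47.00 = 354521
D: 4558·30.70 = 139930.6
τ̂ = Σ Nₕx̄ₕ = 964682.32.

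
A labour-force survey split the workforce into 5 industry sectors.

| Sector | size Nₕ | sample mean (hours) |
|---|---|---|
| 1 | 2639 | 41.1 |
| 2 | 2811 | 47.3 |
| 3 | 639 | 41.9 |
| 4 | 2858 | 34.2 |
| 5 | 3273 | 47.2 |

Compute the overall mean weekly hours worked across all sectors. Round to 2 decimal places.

42.59

N = 12220; weights Wₕ = Nₕ/N = (0.2160, 0.2300, 0.0523, 0.2339, 0.2678).
x̄_st = Σ Wₕ·x̄ₕ = 0.2160·41.1 + 0.2300·47.3 + 0.0523·41.9 + 0.2339·34.2 + 0.2678·47.2 ≈ 42.5881...
→ 42.59.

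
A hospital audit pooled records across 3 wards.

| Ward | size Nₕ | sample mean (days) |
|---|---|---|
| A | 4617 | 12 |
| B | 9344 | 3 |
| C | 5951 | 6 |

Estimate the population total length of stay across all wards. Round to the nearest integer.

119142

A: 4617·12 = 55404
B: 9344·3 = 28032
C: 5951·6 = 35706
τ̂ = Σ Nₕx̄ₕ = 119142.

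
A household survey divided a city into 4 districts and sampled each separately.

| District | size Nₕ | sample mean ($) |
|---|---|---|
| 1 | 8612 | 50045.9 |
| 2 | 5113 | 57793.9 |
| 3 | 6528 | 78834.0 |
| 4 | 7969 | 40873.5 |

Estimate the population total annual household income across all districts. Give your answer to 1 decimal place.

Population total = Σ Nₕ·x̄ₕ (each stratum's size times its mean).
8612·50045.9 + 5113·57793.9 + 6528·78834.0 + 7969·40873.5 = 430995290.8 + 295500210.7 + 514628352 + 325720921.5 = 1566844775.0.

1566844775.0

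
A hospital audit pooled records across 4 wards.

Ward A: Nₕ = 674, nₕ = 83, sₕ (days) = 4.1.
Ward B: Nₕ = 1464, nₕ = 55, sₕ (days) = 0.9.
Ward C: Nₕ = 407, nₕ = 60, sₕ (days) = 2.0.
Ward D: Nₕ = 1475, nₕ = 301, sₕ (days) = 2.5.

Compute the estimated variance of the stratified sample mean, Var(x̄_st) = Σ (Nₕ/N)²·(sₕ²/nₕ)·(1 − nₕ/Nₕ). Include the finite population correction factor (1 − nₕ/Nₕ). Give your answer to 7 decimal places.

N = 4020; Wₕ = Nₕ/N.
ward A: (674/4020)²·4.1²/83·(1 − 83/674) = 0.0049921186
ward B: (1464/4020)²·0.9²/55·(1 − 55/1464) = 0.0018798461
ward C: (407/4020)²·2.0²/60·(1 − 60/407) = 0.0005826135
ward D: (1475/4020)²·2.5²/301·(1 − 301/1475) = 0.0022249565
Sum = 0.0096795347 → 0.0096795.

0.0096795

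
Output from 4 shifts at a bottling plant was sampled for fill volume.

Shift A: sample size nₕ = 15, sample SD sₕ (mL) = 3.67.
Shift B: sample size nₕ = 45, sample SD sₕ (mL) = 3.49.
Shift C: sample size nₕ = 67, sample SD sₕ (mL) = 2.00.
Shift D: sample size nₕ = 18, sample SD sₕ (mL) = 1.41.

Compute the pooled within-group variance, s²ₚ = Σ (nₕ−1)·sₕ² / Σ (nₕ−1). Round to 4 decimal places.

A: (15−1)·3.67² = 14·13.4689 = 188.5646
B: (45−1)·3.49² = 44·12.1801 = 535.9244
C: (67−1)·2.00² = 66·4 = 264
D: (18−1)·1.41² = 17·1.9881 = 33.7977
Numerator = 1022.2867; denominator = Σ(nₕ−1) = 141.
s²ₚ = 1022.2867/141 = 7.250260... → 7.2503.

7.2503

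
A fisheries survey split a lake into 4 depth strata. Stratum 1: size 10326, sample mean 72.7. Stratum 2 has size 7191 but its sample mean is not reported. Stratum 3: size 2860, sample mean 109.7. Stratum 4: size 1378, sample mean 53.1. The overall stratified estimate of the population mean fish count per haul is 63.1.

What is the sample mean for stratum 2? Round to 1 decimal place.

32.7

N = 10326 + 7191 + 2860 + 1378 = 21755.
Overall total = μ·N = 63.1·21755 = 1372740.5.
Subtract the known strata: 10326·72.7 + 2860·109.7 + 1378·53.1 = 1137614.
Remaining total for stratum 2: 1372740.5 − 1137614 = 235126.5.
Divide by its size: 235126.5 / 7191 = 32.697... → 32.7.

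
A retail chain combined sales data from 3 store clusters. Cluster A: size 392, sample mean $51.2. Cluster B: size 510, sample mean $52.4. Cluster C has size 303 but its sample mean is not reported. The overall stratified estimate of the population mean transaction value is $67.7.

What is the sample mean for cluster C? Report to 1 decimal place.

114.8

N = 392 + 510 + 303 = 1205.
Overall total = μ·N = 67.7·1205 = 81578.5.
Subtract the known strata: 392·51.2 + 510·52.4 = 46794.4.
Remaining total for cluster C: 81578.5 − 46794.4 = 34784.1.
Divide by its size: 34784.1 / 303 = 114.799... → 114.8.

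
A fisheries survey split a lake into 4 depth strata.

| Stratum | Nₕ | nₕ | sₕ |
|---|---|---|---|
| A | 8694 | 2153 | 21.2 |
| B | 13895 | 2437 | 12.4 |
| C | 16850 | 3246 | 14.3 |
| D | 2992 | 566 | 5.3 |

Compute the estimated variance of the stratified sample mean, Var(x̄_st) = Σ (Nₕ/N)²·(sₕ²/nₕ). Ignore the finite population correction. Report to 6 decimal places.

0.025712

N = 42431; Wₕ = Nₕ/N.
stratum A: (8694/42431)²·21.2²/2153 = 0.008763961
stratum B: (13895/42431)²·12.4²/2437 = 0.006766100
stratum C: (16850/42431)²·14.3²/3246 = 0.009934748
stratum D: (2992/42431)²·5.3²/566 = 0.000246770
Sum = 0.025711578 → 0.025712.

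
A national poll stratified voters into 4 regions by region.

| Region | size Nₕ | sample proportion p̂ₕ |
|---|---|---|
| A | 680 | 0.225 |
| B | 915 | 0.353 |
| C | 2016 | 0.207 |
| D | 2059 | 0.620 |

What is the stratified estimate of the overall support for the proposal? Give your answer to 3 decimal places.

0.383

Wₕ = Nₕ/N with N = 5670: 0.1199, 0.1614, 0.3556, 0.3631.
p̂_st = 0.1199·0.225 + 0.1614·0.353 + 0.3556·0.207 + 0.3631·0.620 ≈ 0.38270... → 0.383.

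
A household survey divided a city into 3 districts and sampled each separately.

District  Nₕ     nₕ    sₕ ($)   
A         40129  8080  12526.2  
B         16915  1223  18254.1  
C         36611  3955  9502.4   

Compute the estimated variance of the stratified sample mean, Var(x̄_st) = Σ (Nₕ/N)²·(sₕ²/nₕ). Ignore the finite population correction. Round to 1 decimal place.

15941.5

N = 93655; Wₕ = Nₕ/N.
district A: (40129/93655)²·12526.2²/8080 = 3565.1849
district B: (16915/93655)²·18254.1²/1223 = 8887.4355
district C: (36611/93655)²·9502.4²/3955 = 3488.8426
Sum = 15941.4630 → 15941.5.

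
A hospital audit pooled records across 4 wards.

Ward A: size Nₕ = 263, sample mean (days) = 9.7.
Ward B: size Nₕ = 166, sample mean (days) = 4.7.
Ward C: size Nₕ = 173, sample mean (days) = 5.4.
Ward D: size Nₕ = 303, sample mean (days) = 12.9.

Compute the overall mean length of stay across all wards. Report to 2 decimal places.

N = 263 + 166 + 173 + 303 = 905.
The stratified mean weights each stratum mean by its population share Nₕ/N.
Σ Nₕx̄ₕ = 263·9.7 + 166·4.7 + 173·5.4 + 303·12.9 = 2551.1 + 780.2 + 934.2 + 3908.7 = 8174.2.
Divide by N: 8174.2 / 905 = 9.0323... → 9.03.

9.03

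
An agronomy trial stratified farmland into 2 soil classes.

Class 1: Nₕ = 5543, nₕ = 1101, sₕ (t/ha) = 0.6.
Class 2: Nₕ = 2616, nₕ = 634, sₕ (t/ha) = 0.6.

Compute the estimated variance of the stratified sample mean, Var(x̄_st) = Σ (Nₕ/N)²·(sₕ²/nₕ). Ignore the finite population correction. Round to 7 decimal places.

0.0002093

N = 8159. Term for each stratum: Wₕ²sₕ²/nₕ.
Var(x̄_st) = 0.0001509145 + 0.0000583734 = 0.0002092879 → 0.0002093.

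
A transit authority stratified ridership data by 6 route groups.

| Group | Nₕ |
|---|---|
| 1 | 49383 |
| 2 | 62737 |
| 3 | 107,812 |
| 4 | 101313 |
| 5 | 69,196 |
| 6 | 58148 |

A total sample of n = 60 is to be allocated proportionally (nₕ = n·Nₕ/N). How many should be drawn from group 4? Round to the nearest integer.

Share of group 4 = 101313/448589 = 0.22585.
Allocate 60 × 0.22585 = 13.551... → 14.

14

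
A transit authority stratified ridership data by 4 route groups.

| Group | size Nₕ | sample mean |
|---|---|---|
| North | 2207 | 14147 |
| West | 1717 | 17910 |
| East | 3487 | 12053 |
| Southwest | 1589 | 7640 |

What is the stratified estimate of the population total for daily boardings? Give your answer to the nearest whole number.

116142670

North: 2207·14147 = 31222429
West: 1717·17910 = 30751470
East: 3487·12053 = 42028811
Southwest: 1589·7640 = 12139960
τ̂ = Σ Nₕx̄ₕ = 116142670.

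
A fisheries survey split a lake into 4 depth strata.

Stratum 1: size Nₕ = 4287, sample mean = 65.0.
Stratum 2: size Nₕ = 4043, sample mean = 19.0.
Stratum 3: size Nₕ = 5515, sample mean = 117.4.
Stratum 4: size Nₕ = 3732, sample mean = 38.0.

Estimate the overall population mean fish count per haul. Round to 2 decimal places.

x̄_st = (Σ Nₕx̄ₕ) / (Σ Nₕ) = (4287·65.0 + 4043·19.0 + 5515·117.4 + 3732·38.0) / 17577
= 1144749 / 17577 = 65.1277... → 65.13.

65.13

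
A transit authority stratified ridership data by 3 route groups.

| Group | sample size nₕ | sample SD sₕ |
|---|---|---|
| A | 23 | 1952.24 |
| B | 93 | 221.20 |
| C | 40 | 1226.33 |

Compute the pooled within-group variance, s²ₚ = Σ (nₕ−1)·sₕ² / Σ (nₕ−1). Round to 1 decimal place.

960786.5

Degrees of freedom: 22 + 92 + 39 = 153.
Σ(nₕ−1)sₕ² = 22·3811241.0176 + 92·48929.44 + 39·1503885.2689 = 147000336.3543.
s²ₚ = 147000336.3543 / 153 = 960786.512... → 960786.5.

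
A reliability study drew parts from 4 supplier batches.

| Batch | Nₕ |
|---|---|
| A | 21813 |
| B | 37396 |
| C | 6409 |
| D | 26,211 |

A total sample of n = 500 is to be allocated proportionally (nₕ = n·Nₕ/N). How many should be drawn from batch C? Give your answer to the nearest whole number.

35

N = 21813 + 37396 + 6409 + 26211 = 91829.
n_C = 500·6409/91829 = 34.896... → 35.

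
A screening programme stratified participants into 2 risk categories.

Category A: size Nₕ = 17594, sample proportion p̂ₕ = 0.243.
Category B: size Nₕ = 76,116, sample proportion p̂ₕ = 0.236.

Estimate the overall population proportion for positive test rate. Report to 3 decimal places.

Wₕ = Nₕ/N with N = 93710: 0.1877, 0.8123.
p̂_st = 0.1877·0.243 + 0.8123·0.236 ≈ 0.23731... → 0.237.

0.237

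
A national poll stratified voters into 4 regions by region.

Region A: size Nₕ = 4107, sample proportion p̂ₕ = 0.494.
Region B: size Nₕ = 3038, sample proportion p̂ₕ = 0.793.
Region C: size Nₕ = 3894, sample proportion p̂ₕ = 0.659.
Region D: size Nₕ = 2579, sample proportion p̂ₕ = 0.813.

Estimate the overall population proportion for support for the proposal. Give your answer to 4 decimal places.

0.6683

N = 4107 + 3038 + 3894 + 2579 = 13618.
Overall proportion = Σ (Nₕ/N)·p̂ₕ.
Σ Nₕp̂ₕ = 2028.858 + 2409.134 + 2566.146 + 2096.727 = 9100.865.
9100.865 / 13618 = 0.668297... → 0.6683.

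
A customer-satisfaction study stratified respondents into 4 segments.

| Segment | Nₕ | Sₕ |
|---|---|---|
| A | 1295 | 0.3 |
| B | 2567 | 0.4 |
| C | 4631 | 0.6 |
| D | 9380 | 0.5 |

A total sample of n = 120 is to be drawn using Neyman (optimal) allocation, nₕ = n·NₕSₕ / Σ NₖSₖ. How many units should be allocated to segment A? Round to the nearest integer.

5

Σ NₕSₕ = 1295·0.3 + 2567·0.4 + 4631·0.6 + 9380·0.5 = 8883.9.
Share for A: 388.5/8883.9 = 0.04373.
n_A = 120 × 0.04373 = 5.248... → 5.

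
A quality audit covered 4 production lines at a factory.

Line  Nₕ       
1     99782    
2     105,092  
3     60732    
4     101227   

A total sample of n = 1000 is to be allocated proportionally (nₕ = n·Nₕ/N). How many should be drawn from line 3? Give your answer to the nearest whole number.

Share of line 3 = 60732/366833 = 0.16556.
Allocate 1000 × 0.16556 = 165.558... → 166.

166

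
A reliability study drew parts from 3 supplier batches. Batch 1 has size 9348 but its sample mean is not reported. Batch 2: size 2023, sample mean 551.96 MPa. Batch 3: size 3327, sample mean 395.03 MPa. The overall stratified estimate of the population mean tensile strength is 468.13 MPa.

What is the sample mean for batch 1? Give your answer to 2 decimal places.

Σ Nₕx̄ₕ = N·μ, so 9348·x̄_1 = 14698·468.13 − (2023·551.96 + 3327·395.03).
= 6880574.74 − 2430879.89 = 4449694.85.
x̄_1 = 4449694.85 / 9348 = 476.0050... → 476.01.

476.01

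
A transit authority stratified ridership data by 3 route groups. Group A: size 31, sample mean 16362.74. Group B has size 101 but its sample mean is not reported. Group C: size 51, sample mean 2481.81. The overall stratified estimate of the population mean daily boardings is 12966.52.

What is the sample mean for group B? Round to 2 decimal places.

17218.38

N = 31 + 101 + 51 = 183.
Overall total = μ·N = 12966.52·183 = 2372873.16.
Subtract the known strata: 31·16362.74 + 51·2481.81 = 633817.25.
Remaining total for group B: 2372873.16 − 633817.25 = 1739055.91.
Divide by its size: 1739055.91 / 101 = 17218.3753... → 17218.38.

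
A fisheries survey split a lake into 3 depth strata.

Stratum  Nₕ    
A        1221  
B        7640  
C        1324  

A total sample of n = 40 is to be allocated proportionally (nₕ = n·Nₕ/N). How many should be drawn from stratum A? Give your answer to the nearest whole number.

5

N = 1221 + 7640 + 1324 = 10185.
n_A = 40·1221/10185 = 4.795... → 5.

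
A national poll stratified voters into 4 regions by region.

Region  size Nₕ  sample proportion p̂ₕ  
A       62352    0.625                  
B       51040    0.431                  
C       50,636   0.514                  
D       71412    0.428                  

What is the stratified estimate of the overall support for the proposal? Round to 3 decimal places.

0.499

Wₕ = Nₕ/N with N = 235440: 0.2648, 0.2168, 0.2151, 0.3033.
p̂_st = 0.2648·0.625 + 0.2168·0.431 + 0.2151·0.514 + 0.3033·0.428 ≈ 0.49932... → 0.499.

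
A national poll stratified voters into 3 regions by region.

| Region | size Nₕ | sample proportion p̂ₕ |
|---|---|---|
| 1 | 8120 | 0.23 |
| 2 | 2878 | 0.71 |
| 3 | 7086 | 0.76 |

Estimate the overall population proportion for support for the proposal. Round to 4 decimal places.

N = 8120 + 2878 + 7086 = 18084.
Overall proportion = Σ (Nₕ/N)·p̂ₕ.
Σ Nₕp̂ₕ = 1867.6 + 2043.38 + 5385.36 = 9296.34.
9296.34 / 18084 = 0.514064... → 0.5141.

0.5141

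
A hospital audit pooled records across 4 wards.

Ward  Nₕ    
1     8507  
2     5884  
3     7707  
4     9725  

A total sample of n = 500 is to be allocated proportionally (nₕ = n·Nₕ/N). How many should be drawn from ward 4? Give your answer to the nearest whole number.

N = 8507 + 5884 + 7707 + 9725 = 31823.
n_4 = 500·9725/31823 = 152.798... → 153.

153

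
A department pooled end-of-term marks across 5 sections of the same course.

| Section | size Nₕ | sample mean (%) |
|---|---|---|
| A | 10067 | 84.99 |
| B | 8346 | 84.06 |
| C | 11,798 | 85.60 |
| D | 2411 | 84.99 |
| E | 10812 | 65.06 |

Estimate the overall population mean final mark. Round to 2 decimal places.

80.02

N = 10067 + 8346 + 11798 + 2411 + 10812 = 43434.
The stratified mean weights each stratum mean by its population share Nₕ/N.
Σ Nₕx̄ₕ = 10067·84.99 + 8346·84.06 + 11798·85.60 + 2411·84.99 + 10812·65.06 = 855594.33 + 701564.76 + 1009908.8 + 204910.89 + 703428.72 = 3475407.5.
Divide by N: 3475407.5 / 43434 = 80.0158... → 80.02.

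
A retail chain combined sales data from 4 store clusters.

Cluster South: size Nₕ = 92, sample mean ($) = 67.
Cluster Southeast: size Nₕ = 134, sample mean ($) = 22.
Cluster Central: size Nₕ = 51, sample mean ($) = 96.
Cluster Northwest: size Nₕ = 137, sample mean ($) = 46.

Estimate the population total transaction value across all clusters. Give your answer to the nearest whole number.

South: 92·67 = 6164
Southeast: 134·22 = 2948
Central: 51·96 = 4896
Northwest: 137·46 = 6302
τ̂ = Σ Nₕx̄ₕ = 20310.

20310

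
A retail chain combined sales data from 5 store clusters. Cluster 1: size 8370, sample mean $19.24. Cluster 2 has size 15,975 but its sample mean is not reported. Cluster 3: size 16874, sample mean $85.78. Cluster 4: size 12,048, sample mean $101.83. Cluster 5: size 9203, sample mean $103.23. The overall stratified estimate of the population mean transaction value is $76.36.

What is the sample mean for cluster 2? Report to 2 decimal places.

61.65

N = 8370 + 15975 + 16874 + 12048 + 9203 = 62470.
Overall total = μ·N = 76.36·62470 = 4770209.2.
Subtract the known strata: 8370·19.24 + 16874·85.78 + 12048·101.83 + 9203·103.23 = 3785364.05.
Remaining total for cluster 2: 4770209.2 − 3785364.05 = 984845.15.
Divide by its size: 984845.15 / 15975 = 61.6491... → 61.65.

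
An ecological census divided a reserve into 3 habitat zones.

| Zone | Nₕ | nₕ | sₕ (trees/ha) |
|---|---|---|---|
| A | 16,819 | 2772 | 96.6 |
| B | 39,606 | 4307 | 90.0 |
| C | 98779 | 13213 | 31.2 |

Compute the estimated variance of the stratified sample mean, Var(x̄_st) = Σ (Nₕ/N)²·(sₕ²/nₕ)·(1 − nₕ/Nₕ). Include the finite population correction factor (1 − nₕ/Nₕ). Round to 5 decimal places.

N = 155204; Wₕ = Nₕ/N.
zone A: (16819/155204)²·96.6²/2772·(1 − 2772/16819) = 0.03301710
zone B: (39606/155204)²·90.0²/4307·(1 − 4307/39606) = 0.10915100
zone C: (98779/155204)²·31.2²/13213·(1 − 13213/98779) = 0.02585043
Sum = 0.16801853 → 0.16802.

0.16802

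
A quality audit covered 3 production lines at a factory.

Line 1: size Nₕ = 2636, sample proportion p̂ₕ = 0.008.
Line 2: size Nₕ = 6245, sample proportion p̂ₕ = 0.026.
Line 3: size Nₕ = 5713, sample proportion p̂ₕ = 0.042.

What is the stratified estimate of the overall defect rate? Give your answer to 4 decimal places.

N = 2636 + 6245 + 5713 = 14594.
Overall proportion = Σ (Nₕ/N)·p̂ₕ.
Σ Nₕp̂ₕ = 21.088 + 162.37 + 239.946 = 423.404.
423.404 / 14594 = 0.029012... → 0.0290.

0.0290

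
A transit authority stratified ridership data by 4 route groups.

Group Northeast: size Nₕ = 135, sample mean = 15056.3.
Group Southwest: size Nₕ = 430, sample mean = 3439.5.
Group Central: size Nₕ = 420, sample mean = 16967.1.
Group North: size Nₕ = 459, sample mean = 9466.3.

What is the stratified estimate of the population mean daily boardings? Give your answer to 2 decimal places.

N = 1444; weights Wₕ = Nₕ/N = (0.0935, 0.2978, 0.2909, 0.3179).
x̄_st = Σ Wₕ·x̄ₕ = 0.0935·15056.3 + 0.2978·3439.5 + 0.2909·16967.1 + 0.3179·9466.3 ≈ 10375.8997...
→ 10375.90.

10375.90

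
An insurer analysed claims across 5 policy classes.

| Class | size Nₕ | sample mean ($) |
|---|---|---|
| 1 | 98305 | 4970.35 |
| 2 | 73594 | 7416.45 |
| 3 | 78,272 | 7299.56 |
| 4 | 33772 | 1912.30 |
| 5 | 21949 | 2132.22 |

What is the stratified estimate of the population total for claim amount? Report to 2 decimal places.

1717149930.75

Estimate total by summing Nₕ·x̄ₕ over strata.
98305·4970.35 + 73594·7416.45 + 78272·7299.56 + 33772·1912.30 + 21949·2132.22 = 488610256.75 + 545806221.3 + 571351160.32 + 64582195.6 + 46800096.78 = 1717149930.75.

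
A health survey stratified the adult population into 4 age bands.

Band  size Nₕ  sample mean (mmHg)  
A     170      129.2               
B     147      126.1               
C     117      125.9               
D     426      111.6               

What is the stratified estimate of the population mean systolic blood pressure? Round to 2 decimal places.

119.50

N = 860; weights Wₕ = Nₕ/N = (0.1977, 0.1709, 0.1360, 0.4953).
x̄_st = Σ Wₕ·x̄ₕ = 0.1977·129.2 + 0.1709·126.1 + 0.1360·125.9 + 0.4953·111.6 ≈ 119.5030...
→ 119.50.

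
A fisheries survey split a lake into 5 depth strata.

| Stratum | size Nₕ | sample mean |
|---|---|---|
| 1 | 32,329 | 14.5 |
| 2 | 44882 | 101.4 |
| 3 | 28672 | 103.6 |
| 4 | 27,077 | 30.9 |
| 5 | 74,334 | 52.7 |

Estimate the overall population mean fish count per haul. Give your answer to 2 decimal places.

61.48

N = 32329 + 44882 + 28672 + 27077 + 74334 = 207294.
Overall mean = Σ (Nₕ/N)·x̄ₕ — weight by population share, not a simple average.
Σ Nₕx̄ₕ = 32329·14.5 + 44882·101.4 + 28672·103.6 + 27077·30.9 + 74334·52.7 = 468770.5 + 4551034.8 + 2970419.2 + 836679.3 + 3917401.8 = 12744305.6.
Divide by N: 12744305.6 / 207294 = 61.4794... → 61.48.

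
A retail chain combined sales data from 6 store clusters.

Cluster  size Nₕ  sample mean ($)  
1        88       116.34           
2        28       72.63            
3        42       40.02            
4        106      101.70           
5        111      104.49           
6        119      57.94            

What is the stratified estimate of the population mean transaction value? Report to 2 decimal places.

87.50

x̄_st = (Σ Nₕx̄ₕ) / (Σ Nₕ) = (88·116.34 + 28·72.63 + 42·40.02 + 106·101.70 + 111·104.49 + 119·57.94) / 494
= 43225.85 / 494 = 87.5017... → 87.50.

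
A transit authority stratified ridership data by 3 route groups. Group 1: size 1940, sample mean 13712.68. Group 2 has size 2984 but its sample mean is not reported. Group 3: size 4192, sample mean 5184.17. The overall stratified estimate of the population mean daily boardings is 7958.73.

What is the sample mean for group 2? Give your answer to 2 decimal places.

8115.66

N = 1940 + 2984 + 4192 = 9116.
Overall total = μ·N = 7958.73·9116 = 72551782.68.
Subtract the known strata: 1940·13712.68 + 4192·5184.17 = 48334639.84.
Remaining total for group 2: 72551782.68 − 48334639.84 = 24217142.84.
Divide by its size: 24217142.84 / 2984 = 8115.6645... → 8115.66.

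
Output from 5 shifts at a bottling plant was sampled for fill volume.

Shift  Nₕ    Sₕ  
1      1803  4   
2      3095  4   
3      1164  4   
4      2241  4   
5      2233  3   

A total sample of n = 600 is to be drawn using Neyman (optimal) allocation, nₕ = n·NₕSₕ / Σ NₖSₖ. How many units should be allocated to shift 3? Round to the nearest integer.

70

1: NₕSₕ = 1803·4 = 7212
2: NₕSₕ = 3095·4 = 12380
3: NₕSₕ = 1164·4 = 4656
4: NₕSₕ = 2241·4 = 8964
5: NₕSₕ = 2233·3 = 6699
Σ NₕSₕ = 39911.
n_3 = 600·4656/39911 = 69.996... → 70.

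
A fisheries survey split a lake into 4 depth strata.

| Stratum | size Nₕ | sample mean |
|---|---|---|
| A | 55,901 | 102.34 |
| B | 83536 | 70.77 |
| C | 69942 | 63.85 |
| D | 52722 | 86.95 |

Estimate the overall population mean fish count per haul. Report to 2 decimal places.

N = 55901 + 83536 + 69942 + 52722 = 262101.
Overall mean = Σ (Nₕ/N)·x̄ₕ — weight by population share, not a simple average.
Σ Nₕx̄ₕ = 55901·102.34 + 83536·70.77 + 69942·63.85 + 52722·86.95 = 5720908.34 + 5911842.72 + 4465796.7 + 4584177.9 = 20682725.66.
Divide by N: 20682725.66 / 262101 = 78.9113... → 78.91.

78.91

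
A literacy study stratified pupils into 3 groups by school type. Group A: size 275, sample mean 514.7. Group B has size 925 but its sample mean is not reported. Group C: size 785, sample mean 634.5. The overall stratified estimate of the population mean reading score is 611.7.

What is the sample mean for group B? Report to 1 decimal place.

621.2

N = 275 + 925 + 785 = 1985.
Overall total = μ·N = 611.7·1985 = 1214224.5.
Subtract the known strata: 275·514.7 + 785·634.5 = 639625.
Remaining total for group B: 1214224.5 − 639625 = 574599.5.
Divide by its size: 574599.5 / 925 = 621.189... → 621.2.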